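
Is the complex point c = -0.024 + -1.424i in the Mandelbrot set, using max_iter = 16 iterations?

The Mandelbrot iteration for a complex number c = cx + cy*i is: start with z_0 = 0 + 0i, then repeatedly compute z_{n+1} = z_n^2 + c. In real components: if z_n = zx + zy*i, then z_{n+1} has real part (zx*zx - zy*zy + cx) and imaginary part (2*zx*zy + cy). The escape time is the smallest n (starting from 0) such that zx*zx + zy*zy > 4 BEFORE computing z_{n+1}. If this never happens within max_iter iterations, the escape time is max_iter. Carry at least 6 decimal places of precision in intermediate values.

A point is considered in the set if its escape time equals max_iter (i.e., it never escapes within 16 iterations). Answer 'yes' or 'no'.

Answer: no

Derivation:
z_0 = 0 + 0i, c = -0.0240 + -1.4240i
Iter 1: z = -0.0240 + -1.4240i, |z|^2 = 2.0284
Iter 2: z = -2.0512 + -1.3556i, |z|^2 = 6.0452
Escaped at iteration 2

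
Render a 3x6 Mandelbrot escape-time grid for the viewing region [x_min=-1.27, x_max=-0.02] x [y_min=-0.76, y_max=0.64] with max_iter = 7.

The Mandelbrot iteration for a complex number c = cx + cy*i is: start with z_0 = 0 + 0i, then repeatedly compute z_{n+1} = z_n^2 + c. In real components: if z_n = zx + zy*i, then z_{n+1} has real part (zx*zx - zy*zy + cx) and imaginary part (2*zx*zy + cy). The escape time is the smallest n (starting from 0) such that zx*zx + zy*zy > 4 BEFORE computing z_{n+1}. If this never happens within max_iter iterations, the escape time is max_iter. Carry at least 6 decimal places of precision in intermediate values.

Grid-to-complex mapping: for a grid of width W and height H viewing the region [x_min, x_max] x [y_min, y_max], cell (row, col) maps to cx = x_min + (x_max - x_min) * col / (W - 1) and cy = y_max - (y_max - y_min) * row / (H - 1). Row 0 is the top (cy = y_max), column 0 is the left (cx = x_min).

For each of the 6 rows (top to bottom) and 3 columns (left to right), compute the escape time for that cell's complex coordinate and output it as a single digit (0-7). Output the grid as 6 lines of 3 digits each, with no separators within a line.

(row=0, col=0): c = -1.2700 + 0.6400i → escape time 3
(row=0, col=1): c = -0.6450 + 0.6400i → escape time 7
(row=0, col=2): c = -0.0200 + 0.6400i → escape time 7
(row=1, col=0): c = -1.2700 + 0.3600i → escape time 7
(row=1, col=1): c = -0.6450 + 0.3600i → escape time 7
(row=1, col=2): c = -0.0200 + 0.3600i → escape time 7
(row=2, col=0): c = -1.2700 + 0.0800i → escape time 7
(row=2, col=1): c = -0.6450 + 0.0800i → escape time 7
(row=2, col=2): c = -0.0200 + 0.0800i → escape time 7
(row=3, col=0): c = -1.2700 + -0.2000i → escape time 7
(row=3, col=1): c = -0.6450 + -0.2000i → escape time 7
(row=3, col=2): c = -0.0200 + -0.2000i → escape time 7
(row=4, col=0): c = -1.2700 + -0.4800i → escape time 5
(row=4, col=1): c = -0.6450 + -0.4800i → escape time 7
(row=4, col=2): c = -0.0200 + -0.4800i → escape time 7
(row=5, col=0): c = -1.2700 + -0.7600i → escape time 3
(row=5, col=1): c = -0.6450 + -0.7600i → escape time 4
(row=5, col=2): c = -0.0200 + -0.7600i → escape time 7

Answer: 377
777
777
777
577
347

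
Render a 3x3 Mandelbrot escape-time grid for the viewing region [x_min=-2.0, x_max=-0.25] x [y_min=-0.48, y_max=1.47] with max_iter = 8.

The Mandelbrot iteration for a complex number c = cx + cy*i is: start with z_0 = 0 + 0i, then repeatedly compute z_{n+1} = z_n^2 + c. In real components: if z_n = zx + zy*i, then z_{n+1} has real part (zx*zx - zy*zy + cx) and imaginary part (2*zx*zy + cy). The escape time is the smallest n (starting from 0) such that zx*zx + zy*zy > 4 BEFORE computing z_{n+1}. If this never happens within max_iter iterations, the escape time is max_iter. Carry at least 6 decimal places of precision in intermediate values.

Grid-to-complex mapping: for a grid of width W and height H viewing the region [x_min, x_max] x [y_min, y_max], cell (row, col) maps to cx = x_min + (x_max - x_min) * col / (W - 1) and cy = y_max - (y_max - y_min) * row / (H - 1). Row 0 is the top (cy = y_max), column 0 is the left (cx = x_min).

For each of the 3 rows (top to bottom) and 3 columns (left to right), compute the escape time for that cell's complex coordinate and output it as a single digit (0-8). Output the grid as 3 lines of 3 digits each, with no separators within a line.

Answer: 122
158
158

Derivation:
(row=0, col=0): c = -2.0000 + 1.4700i → escape time 1
(row=0, col=1): c = -1.1250 + 1.4700i → escape time 2
(row=0, col=2): c = -0.2500 + 1.4700i → escape time 2
(row=1, col=0): c = -2.0000 + 0.4950i → escape time 1
(row=1, col=1): c = -1.1250 + 0.4950i → escape time 5
(row=1, col=2): c = -0.2500 + 0.4950i → escape time 8
(row=2, col=0): c = -2.0000 + -0.4800i → escape time 1
(row=2, col=1): c = -1.1250 + -0.4800i → escape time 5
(row=2, col=2): c = -0.2500 + -0.4800i → escape time 8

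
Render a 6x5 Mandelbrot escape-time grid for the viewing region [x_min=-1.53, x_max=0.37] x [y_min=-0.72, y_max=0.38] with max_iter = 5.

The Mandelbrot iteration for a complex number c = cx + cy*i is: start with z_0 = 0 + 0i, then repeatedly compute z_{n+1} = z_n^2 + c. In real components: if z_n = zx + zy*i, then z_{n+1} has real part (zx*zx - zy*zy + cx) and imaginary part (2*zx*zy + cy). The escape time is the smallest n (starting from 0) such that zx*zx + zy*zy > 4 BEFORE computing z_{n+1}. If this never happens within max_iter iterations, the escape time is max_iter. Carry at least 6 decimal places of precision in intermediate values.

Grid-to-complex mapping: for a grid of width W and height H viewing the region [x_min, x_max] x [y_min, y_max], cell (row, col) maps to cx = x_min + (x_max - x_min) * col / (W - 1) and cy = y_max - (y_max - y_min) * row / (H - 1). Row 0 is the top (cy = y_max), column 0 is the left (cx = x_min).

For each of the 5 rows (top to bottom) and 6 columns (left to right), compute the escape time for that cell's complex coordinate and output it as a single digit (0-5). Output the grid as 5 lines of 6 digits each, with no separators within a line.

Answer: 455555
555555
555555
355555
334555

Derivation:
(row=0, col=0): c = -1.5300 + 0.3800i → escape time 4
(row=0, col=1): c = -1.1500 + 0.3800i → escape time 5
(row=0, col=2): c = -0.7700 + 0.3800i → escape time 5
(row=0, col=3): c = -0.3900 + 0.3800i → escape time 5
(row=0, col=4): c = -0.0100 + 0.3800i → escape time 5
(row=0, col=5): c = 0.3700 + 0.3800i → escape time 5
(row=1, col=0): c = -1.5300 + 0.1050i → escape time 5
(row=1, col=1): c = -1.1500 + 0.1050i → escape time 5
(row=1, col=2): c = -0.7700 + 0.1050i → escape time 5
(row=1, col=3): c = -0.3900 + 0.1050i → escape time 5
(row=1, col=4): c = -0.0100 + 0.1050i → escape time 5
(row=1, col=5): c = 0.3700 + 0.1050i → escape time 5
(row=2, col=0): c = -1.5300 + -0.1700i → escape time 5
(row=2, col=1): c = -1.1500 + -0.1700i → escape time 5
(row=2, col=2): c = -0.7700 + -0.1700i → escape time 5
(row=2, col=3): c = -0.3900 + -0.1700i → escape time 5
(row=2, col=4): c = -0.0100 + -0.1700i → escape time 5
(row=2, col=5): c = 0.3700 + -0.1700i → escape time 5
(row=3, col=0): c = -1.5300 + -0.4450i → escape time 3
(row=3, col=1): c = -1.1500 + -0.4450i → escape time 5
(row=3, col=2): c = -0.7700 + -0.4450i → escape time 5
(row=3, col=3): c = -0.3900 + -0.4450i → escape time 5
(row=3, col=4): c = -0.0100 + -0.4450i → escape time 5
(row=3, col=5): c = 0.3700 + -0.4450i → escape time 5
(row=4, col=0): c = -1.5300 + -0.7200i → escape time 3
(row=4, col=1): c = -1.1500 + -0.7200i → escape time 3
(row=4, col=2): c = -0.7700 + -0.7200i → escape time 4
(row=4, col=3): c = -0.3900 + -0.7200i → escape time 5
(row=4, col=4): c = -0.0100 + -0.7200i → escape time 5
(row=4, col=5): c = 0.3700 + -0.7200i → escape time 5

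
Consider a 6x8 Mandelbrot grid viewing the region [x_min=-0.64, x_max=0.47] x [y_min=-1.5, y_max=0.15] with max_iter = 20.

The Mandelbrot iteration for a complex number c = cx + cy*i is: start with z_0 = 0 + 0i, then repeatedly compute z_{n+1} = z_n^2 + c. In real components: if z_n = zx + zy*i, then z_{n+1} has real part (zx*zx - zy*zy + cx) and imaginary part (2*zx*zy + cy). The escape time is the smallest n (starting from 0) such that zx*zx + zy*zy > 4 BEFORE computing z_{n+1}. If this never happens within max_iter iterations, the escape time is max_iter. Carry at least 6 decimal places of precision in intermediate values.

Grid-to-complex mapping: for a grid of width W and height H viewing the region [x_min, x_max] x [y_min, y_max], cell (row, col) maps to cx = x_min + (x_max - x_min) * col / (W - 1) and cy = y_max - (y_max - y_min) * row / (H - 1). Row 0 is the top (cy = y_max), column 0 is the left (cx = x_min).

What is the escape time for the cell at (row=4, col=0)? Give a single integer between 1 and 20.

z_0 = 0 + 0i, c = -0.6400 + -0.7929i
Iter 1: z = -0.6400 + -0.7929i, |z|^2 = 1.0382
Iter 2: z = -0.8590 + 0.2220i, |z|^2 = 0.7872
Iter 3: z = 0.0486 + -1.1743i, |z|^2 = 1.3813
Iter 4: z = -2.0165 + -0.9071i, |z|^2 = 4.8892
Escaped at iteration 4

Answer: 4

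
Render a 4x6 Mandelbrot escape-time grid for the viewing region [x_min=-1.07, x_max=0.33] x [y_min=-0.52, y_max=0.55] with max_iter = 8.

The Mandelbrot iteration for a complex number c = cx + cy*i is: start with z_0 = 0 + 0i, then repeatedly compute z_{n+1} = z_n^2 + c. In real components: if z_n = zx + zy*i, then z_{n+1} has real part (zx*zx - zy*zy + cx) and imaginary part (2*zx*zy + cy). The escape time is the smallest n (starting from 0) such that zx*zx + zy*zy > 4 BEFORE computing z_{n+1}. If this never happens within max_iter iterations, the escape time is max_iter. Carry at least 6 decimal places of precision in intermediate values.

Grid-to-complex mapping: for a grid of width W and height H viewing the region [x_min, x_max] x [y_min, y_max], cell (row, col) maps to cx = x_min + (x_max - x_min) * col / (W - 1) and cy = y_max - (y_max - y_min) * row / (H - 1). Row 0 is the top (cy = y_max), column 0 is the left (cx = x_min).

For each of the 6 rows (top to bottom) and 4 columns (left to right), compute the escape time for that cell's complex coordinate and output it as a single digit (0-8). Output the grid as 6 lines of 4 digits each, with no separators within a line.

Answer: 5888
8888
8888
8888
8888
5888

Derivation:
(row=0, col=0): c = -1.0700 + 0.5500i → escape time 5
(row=0, col=1): c = -0.6033 + 0.5500i → escape time 8
(row=0, col=2): c = -0.1367 + 0.5500i → escape time 8
(row=0, col=3): c = 0.3300 + 0.5500i → escape time 8
(row=1, col=0): c = -1.0700 + 0.3360i → escape time 8
(row=1, col=1): c = -0.6033 + 0.3360i → escape time 8
(row=1, col=2): c = -0.1367 + 0.3360i → escape time 8
(row=1, col=3): c = 0.3300 + 0.3360i → escape time 8
(row=2, col=0): c = -1.0700 + 0.1220i → escape time 8
(row=2, col=1): c = -0.6033 + 0.1220i → escape time 8
(row=2, col=2): c = -0.1367 + 0.1220i → escape time 8
(row=2, col=3): c = 0.3300 + 0.1220i → escape time 8
(row=3, col=0): c = -1.0700 + -0.0920i → escape time 8
(row=3, col=1): c = -0.6033 + -0.0920i → escape time 8
(row=3, col=2): c = -0.1367 + -0.0920i → escape time 8
(row=3, col=3): c = 0.3300 + -0.0920i → escape time 8
(row=4, col=0): c = -1.0700 + -0.3060i → escape time 8
(row=4, col=1): c = -0.6033 + -0.3060i → escape time 8
(row=4, col=2): c = -0.1367 + -0.3060i → escape time 8
(row=4, col=3): c = 0.3300 + -0.3060i → escape time 8
(row=5, col=0): c = -1.0700 + -0.5200i → escape time 5
(row=5, col=1): c = -0.6033 + -0.5200i → escape time 8
(row=5, col=2): c = -0.1367 + -0.5200i → escape time 8
(row=5, col=3): c = 0.3300 + -0.5200i → escape time 8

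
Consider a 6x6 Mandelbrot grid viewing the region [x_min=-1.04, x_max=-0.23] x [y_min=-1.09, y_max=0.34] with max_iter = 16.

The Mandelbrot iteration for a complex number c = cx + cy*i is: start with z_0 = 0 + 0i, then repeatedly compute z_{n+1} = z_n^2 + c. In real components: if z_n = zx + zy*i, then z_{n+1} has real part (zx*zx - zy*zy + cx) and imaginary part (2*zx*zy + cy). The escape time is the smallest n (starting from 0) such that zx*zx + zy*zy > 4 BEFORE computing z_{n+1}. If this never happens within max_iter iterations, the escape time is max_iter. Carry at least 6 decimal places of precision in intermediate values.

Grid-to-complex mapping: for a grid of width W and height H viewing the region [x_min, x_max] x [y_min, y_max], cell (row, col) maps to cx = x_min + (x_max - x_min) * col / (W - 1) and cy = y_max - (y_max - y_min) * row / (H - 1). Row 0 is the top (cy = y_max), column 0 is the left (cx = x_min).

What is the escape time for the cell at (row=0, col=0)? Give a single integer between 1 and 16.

Answer: 16

Derivation:
z_0 = 0 + 0i, c = -1.0400 + 0.3400i
Iter 1: z = -1.0400 + 0.3400i, |z|^2 = 1.1972
Iter 2: z = -0.0740 + -0.3672i, |z|^2 = 0.1403
Iter 3: z = -1.1694 + 0.3943i, |z|^2 = 1.5229
Iter 4: z = 0.1719 + -0.5823i, |z|^2 = 0.3686
Iter 5: z = -1.3495 + 0.1398i, |z|^2 = 1.8407
Iter 6: z = 0.7616 + -0.0374i, |z|^2 = 0.5814
Iter 7: z = -0.4614 + 0.2831i, |z|^2 = 0.2930
Iter 8: z = -0.9072 + 0.0788i, |z|^2 = 0.8292
Iter 9: z = -0.2232 + 0.1971i, |z|^2 = 0.0886
Iter 10: z = -1.0290 + 0.2520i, |z|^2 = 1.1224
Iter 11: z = -0.0446 + -0.1787i, |z|^2 = 0.0339
Iter 12: z = -1.0699 + 0.3559i, |z|^2 = 1.2715
Iter 13: z = -0.0219 + -0.4217i, |z|^2 = 0.1783
Iter 14: z = -1.2173 + 0.3585i, |z|^2 = 1.6104
Iter 15: z = 0.3134 + -0.5328i, |z|^2 = 0.3821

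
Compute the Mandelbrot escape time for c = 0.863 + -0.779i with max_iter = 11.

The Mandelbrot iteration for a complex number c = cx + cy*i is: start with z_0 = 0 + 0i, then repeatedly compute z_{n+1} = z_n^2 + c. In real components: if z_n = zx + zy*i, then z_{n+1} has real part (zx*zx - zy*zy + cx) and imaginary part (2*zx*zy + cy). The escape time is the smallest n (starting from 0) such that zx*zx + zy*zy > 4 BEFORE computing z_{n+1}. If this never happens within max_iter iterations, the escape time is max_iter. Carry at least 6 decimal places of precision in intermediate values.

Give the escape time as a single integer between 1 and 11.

Answer: 2

Derivation:
z_0 = 0 + 0i, c = 0.8630 + -0.7790i
Iter 1: z = 0.8630 + -0.7790i, |z|^2 = 1.3516
Iter 2: z = 1.0009 + -2.1236i, |z|^2 = 5.5113
Escaped at iteration 2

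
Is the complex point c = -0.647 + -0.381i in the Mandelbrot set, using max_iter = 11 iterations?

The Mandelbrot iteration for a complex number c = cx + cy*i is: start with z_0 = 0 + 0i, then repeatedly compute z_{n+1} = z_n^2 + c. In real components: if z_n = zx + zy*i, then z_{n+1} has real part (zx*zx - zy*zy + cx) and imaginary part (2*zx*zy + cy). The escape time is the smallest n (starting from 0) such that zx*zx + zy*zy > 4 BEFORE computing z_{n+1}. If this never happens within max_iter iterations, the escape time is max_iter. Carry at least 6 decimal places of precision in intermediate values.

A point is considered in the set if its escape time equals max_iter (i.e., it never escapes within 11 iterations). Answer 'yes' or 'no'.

z_0 = 0 + 0i, c = -0.6470 + -0.3810i
Iter 1: z = -0.6470 + -0.3810i, |z|^2 = 0.5638
Iter 2: z = -0.3736 + 0.1120i, |z|^2 = 0.1521
Iter 3: z = -0.5200 + -0.4647i, |z|^2 = 0.4863
Iter 4: z = -0.5925 + 0.1023i, |z|^2 = 0.3615
Iter 5: z = -0.3064 + -0.5022i, |z|^2 = 0.3461
Iter 6: z = -0.8053 + -0.0733i, |z|^2 = 0.6540
Iter 7: z = -0.0038 + -0.2630i, |z|^2 = 0.0692
Iter 8: z = -0.7161 + -0.3790i, |z|^2 = 0.6565
Iter 9: z = -0.2778 + 0.1618i, |z|^2 = 0.1034
Iter 10: z = -0.5960 + -0.4709i, |z|^2 = 0.5770
Did not escape in 11 iterations → in set

Answer: yes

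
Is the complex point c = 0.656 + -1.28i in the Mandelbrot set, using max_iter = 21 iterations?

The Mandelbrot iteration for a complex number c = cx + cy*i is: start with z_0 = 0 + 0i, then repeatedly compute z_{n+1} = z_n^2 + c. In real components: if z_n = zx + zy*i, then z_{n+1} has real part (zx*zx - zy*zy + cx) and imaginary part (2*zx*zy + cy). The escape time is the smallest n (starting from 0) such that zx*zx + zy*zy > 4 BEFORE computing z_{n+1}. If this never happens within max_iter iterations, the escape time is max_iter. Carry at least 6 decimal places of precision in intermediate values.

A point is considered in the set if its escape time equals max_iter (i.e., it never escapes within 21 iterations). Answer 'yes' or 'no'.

z_0 = 0 + 0i, c = 0.6560 + -1.2800i
Iter 1: z = 0.6560 + -1.2800i, |z|^2 = 2.0687
Iter 2: z = -0.5521 + -2.9594i, |z|^2 = 9.0626
Escaped at iteration 2

Answer: no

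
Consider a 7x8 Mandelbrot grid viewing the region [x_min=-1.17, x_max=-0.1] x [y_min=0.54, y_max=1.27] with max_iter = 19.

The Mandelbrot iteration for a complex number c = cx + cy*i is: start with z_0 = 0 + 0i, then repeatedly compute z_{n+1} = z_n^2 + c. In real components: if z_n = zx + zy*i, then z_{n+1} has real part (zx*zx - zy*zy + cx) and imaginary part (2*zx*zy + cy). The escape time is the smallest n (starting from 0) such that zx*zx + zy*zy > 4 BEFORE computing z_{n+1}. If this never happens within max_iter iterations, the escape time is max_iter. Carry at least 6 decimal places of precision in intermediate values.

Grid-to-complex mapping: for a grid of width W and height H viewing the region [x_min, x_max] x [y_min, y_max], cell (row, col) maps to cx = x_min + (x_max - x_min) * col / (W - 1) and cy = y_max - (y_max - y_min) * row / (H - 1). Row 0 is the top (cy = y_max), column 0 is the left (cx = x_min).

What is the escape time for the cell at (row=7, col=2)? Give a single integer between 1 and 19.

Answer: 6

Derivation:
z_0 = 0 + 0i, c = -0.8133 + 0.5400i
Iter 1: z = -0.8133 + 0.5400i, |z|^2 = 0.9531
Iter 2: z = -0.4434 + -0.3384i, |z|^2 = 0.3111
Iter 3: z = -0.7312 + 0.8401i, |z|^2 = 1.2405
Iter 4: z = -0.9844 + -0.6886i, |z|^2 = 1.4433
Iter 5: z = -0.3184 + 1.8958i, |z|^2 = 3.6954
Iter 6: z = -4.3059 + -0.6674i, |z|^2 = 18.9863
Escaped at iteration 6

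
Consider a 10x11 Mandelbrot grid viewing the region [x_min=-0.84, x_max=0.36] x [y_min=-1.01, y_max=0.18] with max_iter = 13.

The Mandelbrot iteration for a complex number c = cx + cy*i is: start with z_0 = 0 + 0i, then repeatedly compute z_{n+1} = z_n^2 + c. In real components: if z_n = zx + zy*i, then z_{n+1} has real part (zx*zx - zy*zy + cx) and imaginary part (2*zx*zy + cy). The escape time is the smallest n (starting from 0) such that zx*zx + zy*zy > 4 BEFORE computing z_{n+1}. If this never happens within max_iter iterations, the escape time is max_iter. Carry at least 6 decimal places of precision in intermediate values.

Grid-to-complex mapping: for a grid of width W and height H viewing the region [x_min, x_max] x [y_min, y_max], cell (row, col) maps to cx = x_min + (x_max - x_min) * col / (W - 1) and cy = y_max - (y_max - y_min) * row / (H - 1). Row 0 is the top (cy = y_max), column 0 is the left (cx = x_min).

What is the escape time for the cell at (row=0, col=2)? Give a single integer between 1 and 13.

Answer: 13

Derivation:
z_0 = 0 + 0i, c = -0.5733 + 0.1800i
Iter 1: z = -0.5733 + 0.1800i, |z|^2 = 0.3611
Iter 2: z = -0.2770 + -0.0264i, |z|^2 = 0.0774
Iter 3: z = -0.4973 + 0.1946i, |z|^2 = 0.2852
Iter 4: z = -0.3639 + -0.0136i, |z|^2 = 0.1326
Iter 5: z = -0.4411 + 0.1899i, |z|^2 = 0.2306
Iter 6: z = -0.4148 + 0.0125i, |z|^2 = 0.1722
Iter 7: z = -0.4014 + 0.1696i, |z|^2 = 0.1899
Iter 8: z = -0.4410 + 0.0438i, |z|^2 = 0.1964
Iter 9: z = -0.3808 + 0.1414i, |z|^2 = 0.1650
Iter 10: z = -0.4483 + 0.0723i, |z|^2 = 0.2062
Iter 11: z = -0.3776 + 0.1151i, |z|^2 = 0.1558
Iter 12: z = -0.4440 + 0.0931i, |z|^2 = 0.2058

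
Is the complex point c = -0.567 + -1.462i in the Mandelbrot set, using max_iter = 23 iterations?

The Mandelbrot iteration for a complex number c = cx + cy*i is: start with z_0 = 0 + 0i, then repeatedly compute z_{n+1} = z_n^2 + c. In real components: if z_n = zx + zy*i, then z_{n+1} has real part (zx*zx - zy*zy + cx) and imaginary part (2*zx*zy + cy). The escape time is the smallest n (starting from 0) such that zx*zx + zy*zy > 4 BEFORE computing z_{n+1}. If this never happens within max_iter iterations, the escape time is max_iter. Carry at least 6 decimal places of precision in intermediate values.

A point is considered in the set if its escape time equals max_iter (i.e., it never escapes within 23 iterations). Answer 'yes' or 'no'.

Answer: no

Derivation:
z_0 = 0 + 0i, c = -0.5670 + -1.4620i
Iter 1: z = -0.5670 + -1.4620i, |z|^2 = 2.4589
Iter 2: z = -2.3830 + 0.1959i, |z|^2 = 5.7169
Escaped at iteration 2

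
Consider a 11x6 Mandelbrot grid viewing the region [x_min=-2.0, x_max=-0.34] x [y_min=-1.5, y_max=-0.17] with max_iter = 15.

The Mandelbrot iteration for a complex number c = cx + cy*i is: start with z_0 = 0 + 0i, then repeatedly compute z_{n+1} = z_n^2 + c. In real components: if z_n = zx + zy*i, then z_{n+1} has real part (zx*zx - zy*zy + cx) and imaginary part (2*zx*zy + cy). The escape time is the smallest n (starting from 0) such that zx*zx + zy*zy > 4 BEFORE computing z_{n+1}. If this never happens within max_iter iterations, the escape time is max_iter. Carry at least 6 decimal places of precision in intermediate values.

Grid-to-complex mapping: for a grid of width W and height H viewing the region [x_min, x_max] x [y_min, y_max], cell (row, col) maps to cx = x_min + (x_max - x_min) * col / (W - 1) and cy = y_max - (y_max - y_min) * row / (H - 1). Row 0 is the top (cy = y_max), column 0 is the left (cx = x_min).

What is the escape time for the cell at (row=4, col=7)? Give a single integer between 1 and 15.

Answer: 3

Derivation:
z_0 = 0 + 0i, c = -0.8380 + -1.2340i
Iter 1: z = -0.8380 + -1.2340i, |z|^2 = 2.2250
Iter 2: z = -1.6585 + 0.8342i, |z|^2 = 3.4465
Iter 3: z = 1.2168 + -4.0010i, |z|^2 = 17.4887
Escaped at iteration 3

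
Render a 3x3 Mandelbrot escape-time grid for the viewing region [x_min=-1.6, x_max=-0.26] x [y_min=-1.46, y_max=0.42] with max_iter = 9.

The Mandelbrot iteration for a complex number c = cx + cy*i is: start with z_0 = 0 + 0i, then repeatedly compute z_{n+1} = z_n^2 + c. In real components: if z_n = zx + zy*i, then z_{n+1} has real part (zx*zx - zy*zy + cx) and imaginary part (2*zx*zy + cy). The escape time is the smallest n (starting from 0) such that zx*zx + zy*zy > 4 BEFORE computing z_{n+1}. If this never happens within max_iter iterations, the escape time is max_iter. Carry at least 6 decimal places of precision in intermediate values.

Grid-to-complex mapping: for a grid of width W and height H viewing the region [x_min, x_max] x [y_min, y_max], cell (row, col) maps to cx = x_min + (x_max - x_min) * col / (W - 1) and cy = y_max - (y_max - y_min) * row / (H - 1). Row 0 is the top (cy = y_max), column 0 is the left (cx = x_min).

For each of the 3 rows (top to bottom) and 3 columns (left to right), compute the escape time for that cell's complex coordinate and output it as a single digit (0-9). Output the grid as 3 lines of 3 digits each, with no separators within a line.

(row=0, col=0): c = -1.6000 + 0.4200i → escape time 3
(row=0, col=1): c = -0.9300 + 0.4200i → escape time 6
(row=0, col=2): c = -0.2600 + 0.4200i → escape time 9
(row=1, col=0): c = -1.6000 + -0.5200i → escape time 3
(row=1, col=1): c = -0.9300 + -0.5200i → escape time 5
(row=1, col=2): c = -0.2600 + -0.5200i → escape time 9
(row=2, col=0): c = -1.6000 + -1.4600i → escape time 1
(row=2, col=1): c = -0.9300 + -1.4600i → escape time 2
(row=2, col=2): c = -0.2600 + -1.4600i → escape time 2

Answer: 369
359
122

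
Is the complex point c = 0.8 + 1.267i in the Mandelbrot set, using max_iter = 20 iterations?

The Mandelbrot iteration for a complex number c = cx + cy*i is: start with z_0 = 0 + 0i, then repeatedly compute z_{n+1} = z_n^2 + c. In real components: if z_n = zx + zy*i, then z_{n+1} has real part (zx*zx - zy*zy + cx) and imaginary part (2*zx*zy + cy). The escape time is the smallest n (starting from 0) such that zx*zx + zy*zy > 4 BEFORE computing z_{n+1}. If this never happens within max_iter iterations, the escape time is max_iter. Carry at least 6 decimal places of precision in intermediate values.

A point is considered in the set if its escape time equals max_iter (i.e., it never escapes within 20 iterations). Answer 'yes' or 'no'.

z_0 = 0 + 0i, c = 0.8000 + 1.2670i
Iter 1: z = 0.8000 + 1.2670i, |z|^2 = 2.2453
Iter 2: z = -0.1653 + 3.2942i, |z|^2 = 10.8791
Escaped at iteration 2

Answer: no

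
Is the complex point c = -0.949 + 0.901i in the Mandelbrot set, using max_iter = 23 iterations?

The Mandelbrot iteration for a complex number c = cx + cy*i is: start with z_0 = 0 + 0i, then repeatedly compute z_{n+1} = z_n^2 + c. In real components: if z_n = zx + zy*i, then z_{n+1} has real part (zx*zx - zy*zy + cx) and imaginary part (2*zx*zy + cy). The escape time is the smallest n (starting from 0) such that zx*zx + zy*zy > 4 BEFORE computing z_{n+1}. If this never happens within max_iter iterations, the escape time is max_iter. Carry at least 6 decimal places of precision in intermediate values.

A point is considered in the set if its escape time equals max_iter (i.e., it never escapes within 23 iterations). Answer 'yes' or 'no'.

Answer: no

Derivation:
z_0 = 0 + 0i, c = -0.9490 + 0.9010i
Iter 1: z = -0.9490 + 0.9010i, |z|^2 = 1.7124
Iter 2: z = -0.8602 + -0.8091i, |z|^2 = 1.3946
Iter 3: z = -0.8637 + 2.2930i, |z|^2 = 6.0037
Escaped at iteration 3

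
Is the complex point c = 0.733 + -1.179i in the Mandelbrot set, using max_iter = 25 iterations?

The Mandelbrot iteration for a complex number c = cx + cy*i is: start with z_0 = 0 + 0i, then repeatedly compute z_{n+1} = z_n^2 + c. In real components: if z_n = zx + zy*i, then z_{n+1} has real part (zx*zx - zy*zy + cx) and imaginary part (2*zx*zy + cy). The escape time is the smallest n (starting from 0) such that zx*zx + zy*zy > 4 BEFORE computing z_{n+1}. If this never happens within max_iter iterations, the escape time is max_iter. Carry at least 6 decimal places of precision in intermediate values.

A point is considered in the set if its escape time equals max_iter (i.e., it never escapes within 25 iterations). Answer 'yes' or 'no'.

Answer: no

Derivation:
z_0 = 0 + 0i, c = 0.7330 + -1.1790i
Iter 1: z = 0.7330 + -1.1790i, |z|^2 = 1.9273
Iter 2: z = -0.1198 + -2.9074i, |z|^2 = 8.4674
Escaped at iteration 2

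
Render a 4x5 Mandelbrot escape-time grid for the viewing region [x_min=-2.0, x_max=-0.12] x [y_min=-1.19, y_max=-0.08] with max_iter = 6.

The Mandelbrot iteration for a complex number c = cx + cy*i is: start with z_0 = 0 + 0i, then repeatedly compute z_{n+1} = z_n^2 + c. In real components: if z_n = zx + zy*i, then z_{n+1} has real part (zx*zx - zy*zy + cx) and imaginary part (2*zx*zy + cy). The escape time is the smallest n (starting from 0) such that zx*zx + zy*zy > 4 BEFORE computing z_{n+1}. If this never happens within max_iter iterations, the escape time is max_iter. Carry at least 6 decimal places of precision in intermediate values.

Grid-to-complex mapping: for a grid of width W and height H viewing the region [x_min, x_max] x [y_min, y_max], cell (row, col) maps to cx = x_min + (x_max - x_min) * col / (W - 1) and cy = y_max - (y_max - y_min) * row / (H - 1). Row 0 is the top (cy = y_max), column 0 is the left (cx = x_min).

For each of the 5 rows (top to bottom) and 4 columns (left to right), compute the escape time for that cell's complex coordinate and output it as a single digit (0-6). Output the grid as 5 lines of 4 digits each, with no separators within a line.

(row=0, col=0): c = -2.0000 + -0.0800i → escape time 1
(row=0, col=1): c = -1.3733 + -0.0800i → escape time 6
(row=0, col=2): c = -0.7467 + -0.0800i → escape time 6
(row=0, col=3): c = -0.1200 + -0.0800i → escape time 6
(row=1, col=0): c = -2.0000 + -0.3575i → escape time 1
(row=1, col=1): c = -1.3733 + -0.3575i → escape time 5
(row=1, col=2): c = -0.7467 + -0.3575i → escape time 6
(row=1, col=3): c = -0.1200 + -0.3575i → escape time 6
(row=2, col=0): c = -2.0000 + -0.6350i → escape time 1
(row=2, col=1): c = -1.3733 + -0.6350i → escape time 3
(row=2, col=2): c = -0.7467 + -0.6350i → escape time 5
(row=2, col=3): c = -0.1200 + -0.6350i → escape time 6
(row=3, col=0): c = -2.0000 + -0.9125i → escape time 1
(row=3, col=1): c = -1.3733 + -0.9125i → escape time 3
(row=3, col=2): c = -0.7467 + -0.9125i → escape time 4
(row=3, col=3): c = -0.1200 + -0.9125i → escape time 6
(row=4, col=0): c = -2.0000 + -1.1900i → escape time 1
(row=4, col=1): c = -1.3733 + -1.1900i → escape time 2
(row=4, col=2): c = -0.7467 + -1.1900i → escape time 3
(row=4, col=3): c = -0.1200 + -1.1900i → escape time 3

Answer: 1666
1566
1356
1346
1233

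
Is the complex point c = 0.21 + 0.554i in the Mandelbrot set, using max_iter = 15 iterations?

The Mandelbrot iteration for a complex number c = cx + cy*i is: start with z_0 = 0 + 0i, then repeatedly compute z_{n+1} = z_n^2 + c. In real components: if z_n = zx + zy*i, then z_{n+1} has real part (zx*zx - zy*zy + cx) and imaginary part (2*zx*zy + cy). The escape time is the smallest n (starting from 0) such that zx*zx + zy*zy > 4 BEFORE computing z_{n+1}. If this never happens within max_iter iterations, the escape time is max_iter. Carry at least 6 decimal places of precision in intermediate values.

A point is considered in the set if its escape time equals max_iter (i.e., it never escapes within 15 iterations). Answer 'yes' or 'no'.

z_0 = 0 + 0i, c = 0.2100 + 0.5540i
Iter 1: z = 0.2100 + 0.5540i, |z|^2 = 0.3510
Iter 2: z = -0.0528 + 0.7867i, |z|^2 = 0.6217
Iter 3: z = -0.4061 + 0.4709i, |z|^2 = 0.3866
Iter 4: z = 0.1531 + 0.1716i, |z|^2 = 0.0529
Iter 5: z = 0.2040 + 0.6065i, |z|^2 = 0.4095
Iter 6: z = -0.1163 + 0.8015i, |z|^2 = 0.6559
Iter 7: z = -0.4189 + 0.3676i, |z|^2 = 0.3106
Iter 8: z = 0.2503 + 0.2460i, |z|^2 = 0.1232
Iter 9: z = 0.2121 + 0.6772i, |z|^2 = 0.5036
Iter 10: z = -0.2036 + 0.8413i, |z|^2 = 0.7492
Iter 11: z = -0.4563 + 0.2115i, |z|^2 = 0.2530
Iter 12: z = 0.3735 + 0.3610i, |z|^2 = 0.2698
Iter 13: z = 0.2192 + 0.8237i, |z|^2 = 0.7265
Iter 14: z = -0.4204 + 0.9151i, |z|^2 = 1.0142
Did not escape in 15 iterations → in set

Answer: yes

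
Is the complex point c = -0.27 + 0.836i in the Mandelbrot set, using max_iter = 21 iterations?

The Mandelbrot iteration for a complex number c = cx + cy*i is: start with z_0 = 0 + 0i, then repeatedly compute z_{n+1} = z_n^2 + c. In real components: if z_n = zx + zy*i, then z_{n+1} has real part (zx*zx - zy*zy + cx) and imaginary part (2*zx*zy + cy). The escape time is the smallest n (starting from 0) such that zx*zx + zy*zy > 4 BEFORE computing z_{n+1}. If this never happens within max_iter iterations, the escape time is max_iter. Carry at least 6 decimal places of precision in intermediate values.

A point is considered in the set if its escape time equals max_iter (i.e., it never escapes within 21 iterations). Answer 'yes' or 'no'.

Answer: no

Derivation:
z_0 = 0 + 0i, c = -0.2700 + 0.8360i
Iter 1: z = -0.2700 + 0.8360i, |z|^2 = 0.7718
Iter 2: z = -0.8960 + 0.3846i, |z|^2 = 0.9507
Iter 3: z = 0.3849 + 0.1469i, |z|^2 = 0.1697
Iter 4: z = -0.1434 + 0.9491i, |z|^2 = 0.9213
Iter 5: z = -1.1502 + 0.5638i, |z|^2 = 1.6407
Iter 6: z = 0.7350 + -0.4609i, |z|^2 = 0.7527
Iter 7: z = 0.0578 + 0.1584i, |z|^2 = 0.0284
Iter 8: z = -0.2918 + 0.8543i, |z|^2 = 0.8150
Iter 9: z = -0.9147 + 0.3375i, |z|^2 = 0.9506
Iter 10: z = 0.4528 + 0.2186i, |z|^2 = 0.2528
Iter 11: z = -0.1127 + 1.0340i, |z|^2 = 1.0818
Iter 12: z = -1.3264 + 0.6029i, |z|^2 = 2.1228
Iter 13: z = 1.1258 + -0.7634i, |z|^2 = 1.8501
Iter 14: z = 0.4146 + -0.8827i, |z|^2 = 0.9512
Iter 15: z = -0.8773 + 0.1040i, |z|^2 = 0.7805
Iter 16: z = 0.4889 + 0.6535i, |z|^2 = 0.6661
Iter 17: z = -0.4581 + 1.4750i, |z|^2 = 2.3855
Iter 18: z = -2.2358 + -0.5155i, |z|^2 = 5.2645
Escaped at iteration 18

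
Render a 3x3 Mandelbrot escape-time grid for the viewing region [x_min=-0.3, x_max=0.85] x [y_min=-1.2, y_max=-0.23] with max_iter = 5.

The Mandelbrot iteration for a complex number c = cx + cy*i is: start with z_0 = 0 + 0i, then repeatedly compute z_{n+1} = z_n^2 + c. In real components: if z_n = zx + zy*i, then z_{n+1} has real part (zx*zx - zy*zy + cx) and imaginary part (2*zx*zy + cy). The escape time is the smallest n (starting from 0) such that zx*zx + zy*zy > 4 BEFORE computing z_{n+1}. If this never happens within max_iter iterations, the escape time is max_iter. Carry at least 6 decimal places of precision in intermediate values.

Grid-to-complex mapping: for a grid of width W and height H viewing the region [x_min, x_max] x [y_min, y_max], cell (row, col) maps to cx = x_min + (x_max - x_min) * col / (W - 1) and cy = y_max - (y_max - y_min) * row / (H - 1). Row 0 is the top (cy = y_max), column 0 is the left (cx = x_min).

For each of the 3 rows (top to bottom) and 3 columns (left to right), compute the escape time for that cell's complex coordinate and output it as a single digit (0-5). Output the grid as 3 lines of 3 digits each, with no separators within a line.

(row=0, col=0): c = -0.3000 + -0.2300i → escape time 5
(row=0, col=1): c = 0.2750 + -0.2300i → escape time 5
(row=0, col=2): c = 0.8500 + -0.2300i → escape time 3
(row=1, col=0): c = -0.3000 + -0.7150i → escape time 5
(row=1, col=1): c = 0.2750 + -0.7150i → escape time 5
(row=1, col=2): c = 0.8500 + -0.7150i → escape time 2
(row=2, col=0): c = -0.3000 + -1.2000i → escape time 3
(row=2, col=1): c = 0.2750 + -1.2000i → escape time 2
(row=2, col=2): c = 0.8500 + -1.2000i → escape time 2

Answer: 553
552
322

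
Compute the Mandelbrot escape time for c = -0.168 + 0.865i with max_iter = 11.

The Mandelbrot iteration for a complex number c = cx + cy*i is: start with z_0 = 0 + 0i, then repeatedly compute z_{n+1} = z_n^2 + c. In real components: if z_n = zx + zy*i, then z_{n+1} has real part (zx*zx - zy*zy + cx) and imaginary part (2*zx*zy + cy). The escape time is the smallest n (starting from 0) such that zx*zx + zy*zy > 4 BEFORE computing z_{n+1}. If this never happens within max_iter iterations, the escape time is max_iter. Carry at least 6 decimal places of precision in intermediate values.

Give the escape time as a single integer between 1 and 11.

Answer: 11

Derivation:
z_0 = 0 + 0i, c = -0.1680 + 0.8650i
Iter 1: z = -0.1680 + 0.8650i, |z|^2 = 0.7764
Iter 2: z = -0.8880 + 0.5744i, |z|^2 = 1.1184
Iter 3: z = 0.2907 + -0.1551i, |z|^2 = 0.1085
Iter 4: z = -0.1076 + 0.7749i, |z|^2 = 0.6120
Iter 5: z = -0.7568 + 0.6983i, |z|^2 = 1.0604
Iter 6: z = -0.0828 + -0.1920i, |z|^2 = 0.0437
Iter 7: z = -0.1980 + 0.8968i, |z|^2 = 0.8435
Iter 8: z = -0.9331 + 0.5099i, |z|^2 = 1.1305
Iter 9: z = 0.4426 + -0.0864i, |z|^2 = 0.2034
Iter 10: z = 0.0205 + 0.7885i, |z|^2 = 0.6221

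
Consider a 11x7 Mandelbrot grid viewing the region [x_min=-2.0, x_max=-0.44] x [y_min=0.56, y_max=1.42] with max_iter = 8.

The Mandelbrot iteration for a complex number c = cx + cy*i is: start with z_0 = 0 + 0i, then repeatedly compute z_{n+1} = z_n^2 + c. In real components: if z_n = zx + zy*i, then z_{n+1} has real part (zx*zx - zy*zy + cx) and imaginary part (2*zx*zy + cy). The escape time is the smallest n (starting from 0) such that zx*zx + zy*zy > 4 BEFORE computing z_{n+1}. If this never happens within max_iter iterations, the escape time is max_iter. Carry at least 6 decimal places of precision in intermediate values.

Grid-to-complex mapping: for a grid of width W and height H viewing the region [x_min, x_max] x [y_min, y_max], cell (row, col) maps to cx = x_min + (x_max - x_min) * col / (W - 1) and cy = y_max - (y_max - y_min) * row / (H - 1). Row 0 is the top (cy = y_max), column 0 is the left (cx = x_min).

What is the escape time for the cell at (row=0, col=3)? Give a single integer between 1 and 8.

z_0 = 0 + 0i, c = -1.5320 + 1.4200i
Iter 1: z = -1.5320 + 1.4200i, |z|^2 = 4.3634
Escaped at iteration 1

Answer: 1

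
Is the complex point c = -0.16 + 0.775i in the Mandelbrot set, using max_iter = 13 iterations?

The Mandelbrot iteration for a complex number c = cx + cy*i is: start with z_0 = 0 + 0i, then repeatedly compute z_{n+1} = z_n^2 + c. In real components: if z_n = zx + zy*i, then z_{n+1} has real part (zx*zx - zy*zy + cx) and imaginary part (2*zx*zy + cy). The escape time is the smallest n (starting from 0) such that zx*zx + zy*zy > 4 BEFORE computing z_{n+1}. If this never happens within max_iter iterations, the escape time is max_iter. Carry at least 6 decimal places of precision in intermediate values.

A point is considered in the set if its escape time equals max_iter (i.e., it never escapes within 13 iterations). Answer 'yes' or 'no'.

Answer: yes

Derivation:
z_0 = 0 + 0i, c = -0.1600 + 0.7750i
Iter 1: z = -0.1600 + 0.7750i, |z|^2 = 0.6262
Iter 2: z = -0.7350 + 0.5270i, |z|^2 = 0.8180
Iter 3: z = 0.1025 + 0.0003i, |z|^2 = 0.0105
Iter 4: z = -0.1495 + 0.7751i, |z|^2 = 0.6231
Iter 5: z = -0.7384 + 0.5433i, |z|^2 = 0.8403
Iter 6: z = 0.0900 + -0.0273i, |z|^2 = 0.0089
Iter 7: z = -0.1526 + 0.7701i, |z|^2 = 0.6163
Iter 8: z = -0.7297 + 0.5399i, |z|^2 = 0.8240
Iter 9: z = 0.0810 + -0.0130i, |z|^2 = 0.0067
Iter 10: z = -0.1536 + 0.7729i, |z|^2 = 0.6210
Iter 11: z = -0.7338 + 0.5376i, |z|^2 = 0.8274
Iter 12: z = 0.0895 + -0.0139i, |z|^2 = 0.0082
Did not escape in 13 iterations → in set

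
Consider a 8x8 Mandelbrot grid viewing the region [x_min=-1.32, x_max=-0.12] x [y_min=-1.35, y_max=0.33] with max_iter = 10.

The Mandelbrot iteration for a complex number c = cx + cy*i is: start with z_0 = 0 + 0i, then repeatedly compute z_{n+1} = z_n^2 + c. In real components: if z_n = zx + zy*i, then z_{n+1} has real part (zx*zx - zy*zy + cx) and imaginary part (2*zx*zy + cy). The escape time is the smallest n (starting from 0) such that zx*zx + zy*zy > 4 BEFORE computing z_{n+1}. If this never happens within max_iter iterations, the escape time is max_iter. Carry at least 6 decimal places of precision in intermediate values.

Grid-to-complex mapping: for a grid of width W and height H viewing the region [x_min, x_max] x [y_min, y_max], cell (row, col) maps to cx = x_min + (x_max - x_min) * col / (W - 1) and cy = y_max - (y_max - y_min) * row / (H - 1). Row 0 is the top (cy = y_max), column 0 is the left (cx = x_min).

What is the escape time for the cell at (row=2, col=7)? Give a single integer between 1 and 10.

z_0 = 0 + 0i, c = -0.1200 + -0.1500i
Iter 1: z = -0.1200 + -0.1500i, |z|^2 = 0.0369
Iter 2: z = -0.1281 + -0.1140i, |z|^2 = 0.0294
Iter 3: z = -0.1166 + -0.1208i, |z|^2 = 0.0282
Iter 4: z = -0.1210 + -0.1218i, |z|^2 = 0.0295
Iter 5: z = -0.1202 + -0.1205i, |z|^2 = 0.0290
Iter 6: z = -0.1201 + -0.1210i, |z|^2 = 0.0291
Iter 7: z = -0.1202 + -0.1209i, |z|^2 = 0.0291
Iter 8: z = -0.1202 + -0.1209i, |z|^2 = 0.0291
Iter 9: z = -0.1202 + -0.1209i, |z|^2 = 0.0291

Answer: 10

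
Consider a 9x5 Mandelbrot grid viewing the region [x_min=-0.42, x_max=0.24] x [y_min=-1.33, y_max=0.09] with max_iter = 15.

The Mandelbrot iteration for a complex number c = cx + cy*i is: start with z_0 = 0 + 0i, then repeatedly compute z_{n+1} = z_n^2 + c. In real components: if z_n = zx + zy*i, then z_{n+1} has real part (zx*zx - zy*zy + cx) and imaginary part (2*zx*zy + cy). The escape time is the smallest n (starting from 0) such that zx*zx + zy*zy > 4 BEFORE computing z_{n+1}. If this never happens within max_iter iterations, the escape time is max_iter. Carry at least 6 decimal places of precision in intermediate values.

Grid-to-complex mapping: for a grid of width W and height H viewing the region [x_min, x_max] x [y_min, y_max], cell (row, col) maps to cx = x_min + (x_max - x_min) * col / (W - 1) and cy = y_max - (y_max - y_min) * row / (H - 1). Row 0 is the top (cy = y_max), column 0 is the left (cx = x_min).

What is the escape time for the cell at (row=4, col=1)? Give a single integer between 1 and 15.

Answer: 2

Derivation:
z_0 = 0 + 0i, c = -0.3375 + -1.3300i
Iter 1: z = -0.3375 + -1.3300i, |z|^2 = 1.8828
Iter 2: z = -1.9925 + -0.4322i, |z|^2 = 4.1569
Escaped at iteration 2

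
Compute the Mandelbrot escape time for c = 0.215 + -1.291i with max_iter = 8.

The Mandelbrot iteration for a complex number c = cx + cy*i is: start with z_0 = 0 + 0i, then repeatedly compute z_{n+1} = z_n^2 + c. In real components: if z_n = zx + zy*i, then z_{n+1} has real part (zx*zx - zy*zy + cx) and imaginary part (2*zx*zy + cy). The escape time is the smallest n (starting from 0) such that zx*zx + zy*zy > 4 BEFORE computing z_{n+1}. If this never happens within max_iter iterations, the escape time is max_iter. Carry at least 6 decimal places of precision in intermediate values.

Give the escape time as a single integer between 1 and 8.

z_0 = 0 + 0i, c = 0.2150 + -1.2910i
Iter 1: z = 0.2150 + -1.2910i, |z|^2 = 1.7129
Iter 2: z = -1.4055 + -1.8461i, |z|^2 = 5.3835
Escaped at iteration 2

Answer: 2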